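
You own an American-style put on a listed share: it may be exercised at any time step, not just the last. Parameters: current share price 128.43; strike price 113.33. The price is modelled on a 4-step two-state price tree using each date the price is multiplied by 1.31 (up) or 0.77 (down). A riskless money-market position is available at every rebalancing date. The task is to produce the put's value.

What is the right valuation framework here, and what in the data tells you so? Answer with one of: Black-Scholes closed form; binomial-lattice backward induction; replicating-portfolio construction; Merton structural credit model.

Key observation: the exercise right at every one of the 4 steps is what matters: each node needs max(113.33 − S, continuation), which only the stepwise tree valuation starting from spot 128.43 delivers.

framework: binomial-lattice backward induction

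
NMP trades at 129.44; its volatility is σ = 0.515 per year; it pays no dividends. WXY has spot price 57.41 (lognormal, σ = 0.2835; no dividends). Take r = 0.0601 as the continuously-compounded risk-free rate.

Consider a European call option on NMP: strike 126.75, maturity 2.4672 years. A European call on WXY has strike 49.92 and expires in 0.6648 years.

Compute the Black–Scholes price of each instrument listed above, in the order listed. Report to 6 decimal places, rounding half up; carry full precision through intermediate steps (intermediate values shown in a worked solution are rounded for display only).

[NMP call K=126.75]
σ√T = 0.515·√2.4672 = 0.808927
d₁ = (ln(S/K) + (r+σ²/2)T) / (σ√T) = (ln(129.44/126.75) + (0.0601+0.515²/2)·2.4672) / 0.808927 = (0.021001 + 0.475460) / 0.808927 = 0.613728
d₂ = d₁ − σ√T = 0.613728 − 0.808927 = -0.195199
e^{−rT} = 0.862191
N(d₁) = 0.730302,  N(d₂) = 0.422618
price = S·N(d₁) − K·e^{−rT}·N(d₂) = 94.530343 − 46.184878 = 48.345465
[WXY call K=49.92]
σ√T = 0.2835·√0.6648 = 0.231152
d₁ = (ln(S/K) + (r+σ²/2)T) / (σ√T) = (ln(57.41/49.92) + (0.0601+0.2835²/2)·0.6648) / 0.231152 = (0.139797 + 0.066670) / 0.231152 = 0.893207
d₂ = d₁ − σ√T = 0.893207 − 0.231152 = 0.662054
e^{−rT} = 0.960833
N(d₁) = 0.814127,  N(d₂) = 0.746032
price = S·N(d₁) − K·e^{−rT}·N(d₂) = 46.739020 − 35.783261 = 10.955759

price(NMP call K=126.75) = 48.345465
price(WXY call K=49.92) = 10.955759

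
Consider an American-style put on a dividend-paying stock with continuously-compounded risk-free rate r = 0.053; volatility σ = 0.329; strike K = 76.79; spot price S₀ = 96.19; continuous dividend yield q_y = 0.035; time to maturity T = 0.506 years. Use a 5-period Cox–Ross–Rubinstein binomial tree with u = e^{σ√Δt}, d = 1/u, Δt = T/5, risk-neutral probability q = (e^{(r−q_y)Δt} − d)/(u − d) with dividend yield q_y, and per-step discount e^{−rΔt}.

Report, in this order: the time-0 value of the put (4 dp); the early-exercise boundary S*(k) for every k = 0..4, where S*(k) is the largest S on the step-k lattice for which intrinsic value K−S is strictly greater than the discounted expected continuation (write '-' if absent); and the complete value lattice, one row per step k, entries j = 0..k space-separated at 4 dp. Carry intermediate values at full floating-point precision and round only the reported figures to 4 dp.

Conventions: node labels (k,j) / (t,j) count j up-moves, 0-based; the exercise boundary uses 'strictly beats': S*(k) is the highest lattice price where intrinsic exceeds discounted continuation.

price = 1.8259
boundary = - - - - 63.2870
tree:
1.8259
3.1209 0.4575
5.2349 0.8889 0.0000
8.5604 1.7272 0.0000 0.0000
13.5030 3.3558 0.0000 0.0000 0.0000
19.7918 6.5202 0.0000 0.0000 0.0000 0.0000

params: Δt=0.10120 u=1.11033 d=0.90063 q=0.48255 e^(-rΔt)=0.99465
t_5 payoffs: 19.7918 6.5202 0.0000 0.0000 0.0000 0.0000
t_4: node(4,0) S=63.2870 payoff=13.5030 vs cont=13.3160 → 13.5030 [stop]  node(4,1) S=78.0229 payoff=0.0000 vs cont=3.3558 → 3.3558 [wait]  node(4,2) S=96.1900 payoff=0.0000 vs cont=0.0000 → 0.0000 [wait]  node(4,3) S=118.5871 payoff=0.0000 vs cont=0.0000 → 0.0000 [wait]  node(4,4) S=146.1993 payoff=0.0000 vs cont=0.0000 → 0.0000 [wait]  ⇒ S*(4)=63.2870
t_3: node(3,0) S=70.2698 payoff=6.5202 vs cont=8.5604 → 8.5604 [wait]  node(3,1) S=86.6316 payoff=0.0000 vs cont=1.7272 → 1.7272 [wait]  node(3,2) S=106.8031 payoff=0.0000 vs cont=0.0000 → 0.0000 [wait]  node(3,3) S=131.6714 payoff=0.0000 vs cont=0.0000 → 0.0000 [wait]  ⇒ S*(3)=-
t_2: node(2,0) S=78.0229 payoff=0.0000 vs cont=5.2349 → 5.2349 [wait]  node(2,1) S=96.1900 payoff=0.0000 vs cont=0.8889 → 0.8889 [wait]  node(2,2) S=118.5871 payoff=0.0000 vs cont=0.0000 → 0.0000 [wait]  ⇒ S*(2)=-
t_1: node(1,0) S=86.6316 payoff=0.0000 vs cont=3.1209 → 3.1209 [wait]  node(1,1) S=106.8031 payoff=0.0000 vs cont=0.4575 → 0.4575 [wait]  ⇒ S*(1)=-
t_0: node(0,0) S=96.1900 payoff=0.0000 vs cont=1.8259 → 1.8259 [wait]  ⇒ S*(0)=-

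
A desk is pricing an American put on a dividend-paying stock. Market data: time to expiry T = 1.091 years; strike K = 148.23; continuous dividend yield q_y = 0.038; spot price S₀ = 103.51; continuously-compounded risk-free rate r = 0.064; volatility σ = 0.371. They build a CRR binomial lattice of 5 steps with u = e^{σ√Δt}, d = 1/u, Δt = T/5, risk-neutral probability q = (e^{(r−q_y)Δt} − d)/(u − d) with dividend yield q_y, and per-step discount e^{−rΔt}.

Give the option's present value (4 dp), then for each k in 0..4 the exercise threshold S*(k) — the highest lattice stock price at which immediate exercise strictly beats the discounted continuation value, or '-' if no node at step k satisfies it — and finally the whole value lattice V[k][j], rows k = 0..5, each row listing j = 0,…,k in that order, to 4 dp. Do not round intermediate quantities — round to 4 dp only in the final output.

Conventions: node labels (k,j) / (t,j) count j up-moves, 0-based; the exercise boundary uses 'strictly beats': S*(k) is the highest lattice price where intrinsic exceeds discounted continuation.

Δt=0.21820, u=1.18922, d=0.84088, q=0.47312, disc=e^(-rΔt)=0.98613
k=5 terminal: V=max(K-S,0) → 104.7125 86.6852 61.1901 25.1334 0.0000 0.0000
k=4: j=0 S=51.7520 intr=96.4780 cont=94.8497 V=96.4780[EX]; j=1 S=73.1905 intr=75.0395 cont=73.5882 V=75.0395[EX]; j=2 S=103.5100 intr=44.7200 cont=43.5191 V=44.7200[EX]; j=3 S=146.3894 intr=1.8406 cont=13.0588 V=13.0588[hold]; j=4 S=207.0318 intr=0.0000 cont=0.0000 V=0.0000[hold]  S*(4)=103.5100
k=3: j=0 S=61.5448 intr=86.6852 cont=85.1378 V=86.6852[EX]; j=1 S=87.0399 intr=61.1901 cont=59.8532 V=61.1901[EX]; j=2 S=123.0966 intr=25.1334 cont=29.3281 V=29.3281[hold]; j=3 S=174.0898 intr=0.0000 cont=6.7850 V=6.7850[hold]  S*(3)=87.0399
k=2: j=0 S=73.1905 intr=75.0395 cont=73.5882 V=75.0395[EX]; j=1 S=103.5100 intr=44.7200 cont=45.4762 V=45.4762[hold]; j=2 S=146.3894 intr=1.8406 cont=18.4038 V=18.4038[hold]  S*(2)=73.1905
k=1: j=0 S=87.0399 intr=61.1901 cont=60.2060 V=61.1901[EX]; j=1 S=123.0966 intr=25.1334 cont=32.2148 V=32.2148[hold]  S*(1)=87.0399
k=0: j=0 S=103.5100 intr=44.7200 cont=46.8230 V=46.8230[hold]  S*(0)=-

price = 46.8230
boundary = - 87.0399 73.1905 87.0399 103.5100
tree:
46.8230
61.1901 32.2148
75.0395 45.4762 18.4038
86.6852 61.1901 29.3281 6.7850
96.4780 75.0395 44.7200 13.0588 0.0000
104.7125 86.6852 61.1901 25.1334 0.0000 0.0000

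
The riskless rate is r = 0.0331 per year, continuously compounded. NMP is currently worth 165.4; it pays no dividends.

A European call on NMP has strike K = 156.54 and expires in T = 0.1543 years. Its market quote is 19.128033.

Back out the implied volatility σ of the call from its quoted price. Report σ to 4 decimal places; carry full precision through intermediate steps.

At σ = 0.5482 the Black–Scholes value reproduces the quote:
σ√T = 0.5482·√0.1543 = 0.215339
d₁ = (ln(S/K) + (r+σ²/2)T) / (σ√T) = (ln(165.4/156.54) + (0.0331+0.5482²/2)·0.1543) / 0.215339 = (0.055055 + 0.028293) / 0.215339 = 0.387055
d₂ = d₁ − σ√T = 0.387055 − 0.215339 = 0.171716
e^{−rT} = 0.994906
N(d₁) = 0.650642,  N(d₂) = 0.568170
V = S·N(d₁) − K·e^{−rT}·N(d₂) = 107.616232 − 88.488198 = 19.128033 (the quoted price), and the Black–Scholes price is strictly increasing in σ, so σ is unique

sigma = 0.5482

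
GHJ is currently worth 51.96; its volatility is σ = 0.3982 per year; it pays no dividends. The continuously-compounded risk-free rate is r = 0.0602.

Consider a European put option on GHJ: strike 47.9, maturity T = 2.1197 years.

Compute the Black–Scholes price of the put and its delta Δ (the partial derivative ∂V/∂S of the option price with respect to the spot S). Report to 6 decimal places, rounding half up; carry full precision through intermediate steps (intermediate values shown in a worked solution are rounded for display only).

σ√T = 0.3982·√2.1197 = 0.579747
d₁ = (ln(S/K) + (r+σ²/2)T) / (σ√T) = (ln(51.96/47.9) + (0.0602+0.3982²/2)·2.1197) / 0.579747 = (0.081359 + 0.295659) / 0.579747 = 0.650315
d₂ = d₁ − σ√T = 0.650315 − 0.579747 = 0.070568
e^{−rT} = 0.880200
N(−d₁) = 0.257745,  N(−d₂) = 0.471871
Put price V = K·e^{−rT}·N(−d₂) − S·N(−d₁) = 19.894828 − 13.392405 = 6.502422
Δ = −N(−d₁) = -0.257745

price = 6.502422
Δ = -0.257745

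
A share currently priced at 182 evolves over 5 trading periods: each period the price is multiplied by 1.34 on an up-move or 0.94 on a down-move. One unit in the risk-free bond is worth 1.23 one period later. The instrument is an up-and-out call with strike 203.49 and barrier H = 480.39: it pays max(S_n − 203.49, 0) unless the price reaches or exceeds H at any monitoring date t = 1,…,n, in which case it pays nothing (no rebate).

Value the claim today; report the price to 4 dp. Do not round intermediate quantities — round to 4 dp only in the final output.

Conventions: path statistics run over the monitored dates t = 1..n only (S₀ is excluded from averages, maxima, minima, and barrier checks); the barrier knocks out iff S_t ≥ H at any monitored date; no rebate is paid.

price = 21.4169

With p* = (R−d)/(u−d) = 0.7250, sum probability × payoff across the paths and divide by R^5.
Enumerate all 2^5 = 32 price paths (U = up ×1.34, D = down ×0.94); each path with k up-moves has probability p*^k·(1−p*)^(5−k).
DDDDD: M=171.0800, payoff=0.0000, prob=0.001573
UDDDD: M=243.8800, payoff=0.0000, prob=0.004146
DUDDD: M=229.2472, payoff=0.0000, prob=0.004146
UUDDD: M=326.7992, payoff=67.9442, prob=0.010931
DDUDD: M=215.4924, payoff=0.0000, prob=0.004146
UDUDD: M=307.1912, payoff=67.9442, prob=0.010931
DUUDD: M=307.1912, payoff=67.9442, prob=0.010931
UUUDD: M=437.9109, payoff=183.4481, prob=0.028819
DDDUD: M=202.5628, payoff=0.0000, prob=0.004146
UDDUD: M=288.7598, payoff=67.9442, prob=0.010931
DUDUD: M=288.7598, payoff=67.9442, prob=0.010931
UUDUD: M=411.6363, payoff=183.4481, prob=0.028819
DDUUD: M=288.7598, payoff=67.9442, prob=0.010931
UDUUD: M=411.6363, payoff=183.4481, prob=0.028819
DUUUD: M=411.6363, payoff=183.4481, prob=0.028819
UUUUD: M=586.8006, payoff=0.0000, prob=0.075977
DDDDU: M=190.4091, payoff=0.0000, prob=0.004146
UDDDU: M=271.4342, payoff=67.9442, prob=0.010931
DUDDU: M=271.4342, payoff=67.9442, prob=0.010931
UUDDU: M=386.9381, payoff=183.4481, prob=0.028819
DDUDU: M=271.4342, payoff=67.9442, prob=0.010931
UDUDU: M=386.9381, payoff=183.4481, prob=0.028819
DUUDU: M=386.9381, payoff=183.4481, prob=0.028819
UUUDU: M=551.5926, payoff=0.0000, prob=0.075977
DDDUU: M=271.4342, payoff=67.9442, prob=0.010931
UDDUU: M=386.9381, payoff=183.4481, prob=0.028819
DUDUU: M=386.9381, payoff=183.4481, prob=0.028819
UUDUU: M=551.5926, payoff=0.0000, prob=0.075977
DDUUU: M=386.9381, payoff=183.4481, prob=0.028819
UDUUU: M=551.5926, payoff=0.0000, prob=0.075977
DUUUU: M=551.5926, payoff=0.0000, prob=0.075977
UUUUU: M=786.3129, payoff=0.0000, prob=0.200304
Price = Σ prob·payoff / R^5 = 60.295190 / 2.815306 = 21.4169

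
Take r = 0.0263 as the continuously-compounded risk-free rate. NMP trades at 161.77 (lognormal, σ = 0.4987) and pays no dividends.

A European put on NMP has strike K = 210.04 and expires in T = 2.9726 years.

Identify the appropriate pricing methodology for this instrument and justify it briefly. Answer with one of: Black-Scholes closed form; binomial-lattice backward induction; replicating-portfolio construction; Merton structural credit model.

framework: Black-Scholes closed form

Key observation: a European-exercise option on NMP struck at 210.04 — a GBM underlying with constant parameters — admits an analytic price: the data contain no early exercise, no discrete tree, no debt structure.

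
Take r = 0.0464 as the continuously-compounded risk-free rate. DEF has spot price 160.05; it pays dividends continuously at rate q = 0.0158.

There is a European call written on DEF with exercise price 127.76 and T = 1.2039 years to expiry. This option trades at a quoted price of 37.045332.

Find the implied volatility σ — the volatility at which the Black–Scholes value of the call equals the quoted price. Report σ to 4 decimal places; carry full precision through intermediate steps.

sigma = 0.1655

At σ = 0.1655 the Black–Scholes value reproduces the quote:
σ√T = 0.1655·√1.2039 = 0.181591
d₁ = (ln(S/K) + (r−q+σ²/2)T) / (σ√T) = (ln(160.05/127.76) + (0.0464−0.0158+0.1655²/2)·1.2039) / 0.181591 = (0.225333 + 0.053327) / 0.181591 = 1.534550
d₂ = d₁ − σ√T = 1.534550 − 0.181591 = 1.352959
e^{−rT} = 0.945671
e^{−qT} = 0.981158
N(d₁) = 0.937553,  N(d₂) = 0.911966
V = S·e^{−qT}·N(d₁) − K·e^{−rT}·N(d₂) = 147.227996 − 110.182664 = 37.045332 (the quoted price), and the Black–Scholes price is strictly increasing in σ, so σ is unique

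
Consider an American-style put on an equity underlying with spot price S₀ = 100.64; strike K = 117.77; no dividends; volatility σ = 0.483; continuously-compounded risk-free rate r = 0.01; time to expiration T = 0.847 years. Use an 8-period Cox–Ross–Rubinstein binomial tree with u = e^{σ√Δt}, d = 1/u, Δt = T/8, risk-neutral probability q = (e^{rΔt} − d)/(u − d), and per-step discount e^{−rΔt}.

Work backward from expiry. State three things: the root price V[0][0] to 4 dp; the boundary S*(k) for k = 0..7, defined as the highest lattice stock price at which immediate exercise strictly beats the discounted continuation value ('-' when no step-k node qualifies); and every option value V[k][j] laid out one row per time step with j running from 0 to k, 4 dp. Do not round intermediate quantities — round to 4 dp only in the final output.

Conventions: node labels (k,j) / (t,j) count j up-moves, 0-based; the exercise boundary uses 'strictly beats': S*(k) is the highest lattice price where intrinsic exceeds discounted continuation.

price = 28.9195
boundary = - - - - 53.6728 62.8071 73.4958 86.0036
tree:
28.9195
36.9935 19.6641
45.9144 26.7788 11.4952
55.1649 35.3395 16.9566 5.2163
64.0972 44.9787 24.2919 8.5267 1.4064
71.9030 54.9629 33.5546 13.6536 2.6273 0.0000
78.5736 64.0972 44.2742 21.2556 4.9083 0.0000 0.0000
84.2740 71.9030 54.9629 31.7664 9.1695 0.0000 0.0000 0.0000
89.1455 78.5736 64.0972 44.2742 17.1300 0.0000 0.0000 0.0000 0.0000

Δt=0.10587, u=1.17018, d=0.85457, q=0.46415, disc=e^(-rΔt)=0.99894
k=8 terminal: V=max(K-S,0) → 89.1455 78.5736 64.0972 44.2742 17.1300 0.0000 0.0000 0.0000 0.0000
k=7: j=0 S=33.4960 intr=84.2740 cont=84.1494 V=84.2740[EX]; j=1 S=45.8670 intr=71.9030 cont=71.7783 V=71.9030[EX]; j=2 S=62.8071 intr=54.9629 cont=54.8383 V=54.9629[EX]; j=3 S=86.0036 intr=31.7664 cont=31.6418 V=31.7664[EX]; j=4 S=117.7673 intr=0.0027 cont=9.1695 V=9.1695[hold]; j=5 S=161.2622 intr=0.0000 cont=0.0000 V=0.0000[hold]; j=6 S=220.8211 intr=0.0000 cont=0.0000 V=0.0000[hold]; j=7 S=302.3769 intr=0.0000 cont=0.0000 V=0.0000[hold]  S*(7)=86.0036
k=6: j=0 S=39.1964 intr=78.5736 cont=78.4489 V=78.5736[EX]; j=1 S=53.6728 intr=64.0972 cont=63.9725 V=64.0972[EX]; j=2 S=73.4958 intr=44.2742 cont=44.1496 V=44.2742[EX]; j=3 S=100.6400 intr=17.1300 cont=21.2556 V=21.2556[hold]; j=4 S=137.8093 intr=0.0000 cont=4.9083 V=4.9083[hold]; j=5 S=188.7064 intr=0.0000 cont=0.0000 V=0.0000[hold]; j=6 S=258.4013 intr=0.0000 cont=0.0000 V=0.0000[hold]  S*(6)=73.4958
k=5: j=0 S=45.8670 intr=71.9030 cont=71.7783 V=71.9030[EX]; j=1 S=62.8071 intr=54.9629 cont=54.8383 V=54.9629[EX]; j=2 S=86.0036 intr=31.7664 cont=33.5546 V=33.5546[hold]; j=3 S=117.7673 intr=0.0027 cont=13.6536 V=13.6536[hold]; j=4 S=161.2622 intr=0.0000 cont=2.6273 V=2.6273[hold]; j=5 S=220.8211 intr=0.0000 cont=0.0000 V=0.0000[hold]  S*(5)=62.8071
k=4: j=0 S=53.6728 intr=64.0972 cont=63.9725 V=64.0972[EX]; j=1 S=73.4958 intr=44.2742 cont=44.9787 V=44.9787[hold]; j=2 S=100.6400 intr=17.1300 cont=24.2919 V=24.2919[hold]; j=3 S=137.8093 intr=0.0000 cont=8.5267 V=8.5267[hold]; j=4 S=188.7064 intr=0.0000 cont=1.4064 V=1.4064[hold]  S*(4)=53.6728
k=3: j=0 S=62.8071 intr=54.9629 cont=55.1649 V=55.1649[hold]; j=1 S=86.0036 intr=31.7664 cont=35.3395 V=35.3395[hold]; j=2 S=117.7673 intr=0.0027 cont=16.9566 V=16.9566[hold]; j=3 S=161.2622 intr=0.0000 cont=5.2163 V=5.2163[hold]  S*(3)=-
k=2: j=0 S=73.4958 intr=44.2742 cont=45.9144 V=45.9144[hold]; j=1 S=100.6400 intr=17.1300 cont=26.7788 V=26.7788[hold]; j=2 S=137.8093 intr=0.0000 cont=11.4952 V=11.4952[hold]  S*(2)=-
k=1: j=0 S=86.0036 intr=31.7664 cont=36.9935 V=36.9935[hold]; j=1 S=117.7673 intr=0.0027 cont=19.6641 V=19.6641[hold]  S*(1)=-
k=0: j=0 S=100.6400 intr=17.1300 cont=28.9195 V=28.9195[hold]  S*(0)=-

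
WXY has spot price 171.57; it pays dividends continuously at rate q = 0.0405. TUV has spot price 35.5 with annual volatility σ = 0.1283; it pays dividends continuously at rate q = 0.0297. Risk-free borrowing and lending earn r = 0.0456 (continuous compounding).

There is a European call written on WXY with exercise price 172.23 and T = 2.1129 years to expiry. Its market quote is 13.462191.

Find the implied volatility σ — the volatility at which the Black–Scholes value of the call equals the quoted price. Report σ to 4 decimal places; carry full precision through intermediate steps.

sigma = 0.1421

At σ = 0.1421 the Black–Scholes value reproduces the quote:
σ√T = 0.1421·√2.1129 = 0.206554
d₁ = (ln(S/K) + (r−q+σ²/2)T) / (σ√T) = (ln(171.57/172.23) + (0.0456−0.0405+0.1421²/2)·2.1129) / 0.206554 = (-0.003839 + 0.032108) / 0.206554 = 0.136858
d₂ = d₁ − σ√T = 0.136858 − 0.206554 = -0.069696
e^{−rT} = 0.908148
e^{−qT} = 0.917987
N(d₁) = 0.554429,  N(d₂) = 0.472218
V = S·e^{−qT}·N(d₁) − K·e^{−rT}·N(d₂) = 87.321928 − 73.859738 = 13.462191 (equal to the quote); since ∂V/∂σ > 0 for all σ, the implied volatility is unique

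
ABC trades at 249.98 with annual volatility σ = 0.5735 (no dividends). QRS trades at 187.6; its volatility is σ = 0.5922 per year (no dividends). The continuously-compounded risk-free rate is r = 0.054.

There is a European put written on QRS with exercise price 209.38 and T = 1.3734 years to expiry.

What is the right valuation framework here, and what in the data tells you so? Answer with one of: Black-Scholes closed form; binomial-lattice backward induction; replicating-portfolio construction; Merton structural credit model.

framework: Black-Scholes closed form

Key observation: a European-exercise option on QRS struck at 209.38 — a GBM underlying with constant parameters — admits an analytic price: the data contain no early exercise, no discrete tree, no debt structure.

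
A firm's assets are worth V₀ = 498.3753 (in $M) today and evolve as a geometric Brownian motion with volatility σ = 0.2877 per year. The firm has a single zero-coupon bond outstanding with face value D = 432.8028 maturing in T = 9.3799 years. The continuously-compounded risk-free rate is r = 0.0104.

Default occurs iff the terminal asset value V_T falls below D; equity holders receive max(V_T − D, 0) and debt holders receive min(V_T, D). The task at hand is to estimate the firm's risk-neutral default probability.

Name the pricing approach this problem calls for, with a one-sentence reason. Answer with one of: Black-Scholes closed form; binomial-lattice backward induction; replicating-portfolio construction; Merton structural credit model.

Key observation: with the firm-asset dynamics (V₀ = 498.3753) and a single zero-coupon liability of face 432.8028 given, debt value, spread, and default probability all derive from the option view of the balance sheet.

framework: Merton structural credit model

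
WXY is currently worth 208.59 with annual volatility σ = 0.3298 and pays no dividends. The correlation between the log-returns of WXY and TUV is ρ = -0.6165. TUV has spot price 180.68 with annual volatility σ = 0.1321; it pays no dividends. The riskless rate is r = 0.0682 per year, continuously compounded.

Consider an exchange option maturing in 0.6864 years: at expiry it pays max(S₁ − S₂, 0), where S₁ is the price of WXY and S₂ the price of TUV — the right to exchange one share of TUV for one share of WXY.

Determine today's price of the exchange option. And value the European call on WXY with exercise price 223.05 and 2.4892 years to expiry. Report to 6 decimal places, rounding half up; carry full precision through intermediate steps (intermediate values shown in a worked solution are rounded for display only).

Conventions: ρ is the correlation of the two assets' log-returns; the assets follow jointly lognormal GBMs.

exchange price = 43.312676
price(WXY call K=223.05) = 51.681632

σ_eff = √(σ₁² + σ₂² − 2ρσ₁σ₂) = √(0.3298² + 0.1321² − 2·-0.6165·0.3298·0.1321) = 0.424189
d₁ = (ln(S₁/S₂) + (q₂ − q₁ + σ_eff²/2)T) / (σ_eff√T) = (ln(208.59/180.68) + (0.0 − 0.0 + 0.089968)·0.6864) / 0.351437 = 0.584449
d₂ = d₁ − σ_eff√T = 0.584449 − 0.351437 = 0.233012
N(d₁) = 0.720541,  N(d₂) = 0.592124
V = S₁·e^{−q₁T}·N(d₁) − S₂·e^{−q₂T}·N(d₂) = 150.297625 − 106.984948 = 43.312676
[vanilla: WXY call K=223.05]
σ√T = 0.3298·√2.4892 = 0.520332
d₁ = (ln(S/K) + (r+σ²/2)T) / (σ√T) = (ln(208.59/223.05) + (0.0682+0.3298²/2)·2.4892) / 0.520332 = (-0.067025 + 0.305136) / 0.520332 = 0.457613
d₂ = d₁ − σ√T = 0.457613 − 0.520332 = -0.062719
e^{−rT} = 0.843864
N(d₁) = 0.676385,  N(d₂) = 0.474995
price = S·N(d₁) − K·e^{−rT}·N(d₂) = 141.087108 − 89.405476 = 51.681632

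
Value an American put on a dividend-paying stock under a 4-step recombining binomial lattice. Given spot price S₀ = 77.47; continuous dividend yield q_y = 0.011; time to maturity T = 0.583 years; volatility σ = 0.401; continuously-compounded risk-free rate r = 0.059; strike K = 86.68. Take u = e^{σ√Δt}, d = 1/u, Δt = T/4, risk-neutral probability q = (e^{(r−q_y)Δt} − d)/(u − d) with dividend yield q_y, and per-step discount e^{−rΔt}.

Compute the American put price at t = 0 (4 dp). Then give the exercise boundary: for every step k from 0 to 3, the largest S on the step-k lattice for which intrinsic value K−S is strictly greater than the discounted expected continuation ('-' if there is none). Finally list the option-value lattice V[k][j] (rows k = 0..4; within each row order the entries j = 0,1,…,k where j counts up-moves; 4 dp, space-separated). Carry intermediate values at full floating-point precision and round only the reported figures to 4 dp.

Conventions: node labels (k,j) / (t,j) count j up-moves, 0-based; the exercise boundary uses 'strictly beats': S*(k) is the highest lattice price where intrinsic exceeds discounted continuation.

Δt=0.14575, u=1.16543, d=0.85805, q=0.48464, disc=e^(-rΔt)=0.99144
k=4 terminal: V=max(K-S,0) → 44.6859 29.6425 9.2100 0.0000 0.0000
k=3: j=0 S=48.9412 intr=37.7388 cont=37.0751 V=37.7388[EX]; j=1 S=66.4733 intr=20.2067 cont=19.5710 V=20.2067[EX]; j=2 S=90.2859 intr=0.0000 cont=4.7058 V=4.7058[hold]; j=3 S=122.6289 intr=0.0000 cont=0.0000 V=0.0000[hold]  S*(3)=66.4733
k=2: j=0 S=57.0375 intr=29.6425 cont=28.9917 V=29.6425[EX]; j=1 S=77.4700 intr=9.2100 cont=12.5856 V=12.5856[hold]; j=2 S=105.2220 intr=0.0000 cont=2.4044 V=2.4044[hold]  S*(2)=57.0375
k=1: j=0 S=66.4733 intr=20.2067 cont=21.1930 V=21.1930[hold]; j=1 S=90.2859 intr=0.0000 cont=7.5859 V=7.5859[hold]  S*(1)=-
k=0: j=0 S=77.4700 intr=9.2100 cont=14.4734 V=14.4734[hold]  S*(0)=-

price = 14.4734
boundary = - - 57.0375 66.4733
tree:
14.4734
21.1930 7.5859
29.6425 12.5856 2.4044
37.7388 20.2067 4.7058 0.0000
44.6859 29.6425 9.2100 0.0000 0.0000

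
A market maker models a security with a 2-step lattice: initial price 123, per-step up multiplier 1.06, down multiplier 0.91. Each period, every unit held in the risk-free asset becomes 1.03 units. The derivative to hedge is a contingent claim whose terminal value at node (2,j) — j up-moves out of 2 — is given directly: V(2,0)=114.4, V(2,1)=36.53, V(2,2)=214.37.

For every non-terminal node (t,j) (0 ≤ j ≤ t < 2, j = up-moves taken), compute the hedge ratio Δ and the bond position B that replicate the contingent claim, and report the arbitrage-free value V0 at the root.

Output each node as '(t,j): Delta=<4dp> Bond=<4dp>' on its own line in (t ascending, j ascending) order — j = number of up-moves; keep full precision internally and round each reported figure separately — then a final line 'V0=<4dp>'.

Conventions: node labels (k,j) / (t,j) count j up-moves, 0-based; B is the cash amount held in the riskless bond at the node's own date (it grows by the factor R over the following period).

(0,0): Delta=6.6671 Bond=-675.3987
(1,0): Delta=-4.6380 Bond=569.7197
(1,1): Delta=9.0934 Bond=-1012.0058
V0=144.6530

Since d<R<u, set p* = (R−d)/(u−d) = 0.8000; price each node as the discounted p*-expectation of its children.
At maturity the claim pays: V(2,0)=114.4000, V(2,1)=36.5300, V(2,2)=214.3700
  t=1,j=0: stock 111.9300 → up 118.6458 (V=36.5300), down 101.8563 (V=114.4000). Price 50.5864; hedge Δ=-4.6380, bond B=569.7197.
  t=1,j=1: stock 130.3800 → up 138.2028 (V=214.3700), down 118.6458 (V=36.5300). Price 173.5942; hedge Δ=9.0934, bond B=-1012.0058.
  t=0,j=0: stock 123.0000 → up 130.3800 (V=173.5942), down 111.9300 (V=50.5864). Price 144.6530; hedge Δ=6.6671, bond B=-675.3987.
Sanity check at the root: Δ(0,0)·S0 + B(0,0) reproduces V0 = 144.6530.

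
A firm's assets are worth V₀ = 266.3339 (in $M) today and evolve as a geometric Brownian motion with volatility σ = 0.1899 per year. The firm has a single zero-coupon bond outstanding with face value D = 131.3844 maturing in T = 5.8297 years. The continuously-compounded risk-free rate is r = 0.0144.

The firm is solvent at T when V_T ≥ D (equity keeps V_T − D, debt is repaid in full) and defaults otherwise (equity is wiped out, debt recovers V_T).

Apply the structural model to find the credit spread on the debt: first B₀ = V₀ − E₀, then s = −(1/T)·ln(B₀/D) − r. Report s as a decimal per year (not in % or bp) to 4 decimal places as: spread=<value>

Equity is a call on the firm's assets struck at D = 131.3844:
d₁ = [ln(V₀/D) + (r + σ²/2)T] / (σ√T)
   = [ln(266.3339/131.3844) + (0.0144 + 0.5·0.1899²)·5.8297] / (0.1899·√5.8297)
   = [0.706623 + 0.189063] / 0.458509 = 1.953475
d₂ = d₁ − σ√T = 1.953475 − 0.458509 = 1.494966
N(d₁) = 0.974618,  N(d₂) = 0.932538,  e^(−rT) = 0.919479
E₀ = V₀·N(d₁) − D·e^(−rT)·N(d₂)
   = 266.3339·0.974618 − 131.3844·0.919479·0.932538 = 146.918382
B₀ = V₀ − E₀ = 266.3339 − 146.918382 = 119.415518
spread = −(1/T)·ln(B₀/D) − r = −(1/5.8297)·ln(119.415518/131.3844) − 0.0144 = 0.00198476

spread=0.0020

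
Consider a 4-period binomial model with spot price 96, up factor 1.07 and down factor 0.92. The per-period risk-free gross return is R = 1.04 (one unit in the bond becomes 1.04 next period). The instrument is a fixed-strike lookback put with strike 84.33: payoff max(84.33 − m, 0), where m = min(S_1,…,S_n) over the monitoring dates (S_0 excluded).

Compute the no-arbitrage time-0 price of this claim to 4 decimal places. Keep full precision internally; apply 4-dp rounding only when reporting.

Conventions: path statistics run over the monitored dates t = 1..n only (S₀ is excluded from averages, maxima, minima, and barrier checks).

price = 0.2122

Set p* = 0.8000 (from d < R < u); the path-dependent value is the discounted p*-expectation over all price paths.
Enumerate all 2^4 = 16 price paths (U = up ×1.07, D = down ×0.92); each path with k up-moves has probability p*^k·(1−p*)^(4−k).
DDDD: m=68.7737, payoff=15.5563, prob=0.001600
UDDD: m=79.9868, payoff=4.3432, prob=0.006400
DUDD: m=79.9868, payoff=4.3432, prob=0.006400
UUDD: m=93.0282, payoff=0.0000, prob=0.025600
DDUD: m=79.9868, payoff=4.3432, prob=0.006400
UDUD: m=93.0282, payoff=0.0000, prob=0.025600
DUUD: m=88.3200, payoff=0.0000, prob=0.025600
UUUD: m=102.7200, payoff=0.0000, prob=0.102400
DDDU: m=74.7540, payoff=9.5760, prob=0.006400
UDDU: m=86.9422, payoff=0.0000, prob=0.025600
DUDU: m=86.9422, payoff=0.0000, prob=0.025600
UUDU: m=101.1176, payoff=0.0000, prob=0.102400
DDUU: m=81.2544, payoff=3.0756, prob=0.025600
UDUU: m=94.5024, payoff=0.0000, prob=0.102400
DUUU: m=88.3200, payoff=0.0000, prob=0.102400
UUUU: m=102.7200, payoff=0.0000, prob=0.409600
Price = Σ prob·payoff / R^4 = 0.248300 / 1.169859 = 0.2122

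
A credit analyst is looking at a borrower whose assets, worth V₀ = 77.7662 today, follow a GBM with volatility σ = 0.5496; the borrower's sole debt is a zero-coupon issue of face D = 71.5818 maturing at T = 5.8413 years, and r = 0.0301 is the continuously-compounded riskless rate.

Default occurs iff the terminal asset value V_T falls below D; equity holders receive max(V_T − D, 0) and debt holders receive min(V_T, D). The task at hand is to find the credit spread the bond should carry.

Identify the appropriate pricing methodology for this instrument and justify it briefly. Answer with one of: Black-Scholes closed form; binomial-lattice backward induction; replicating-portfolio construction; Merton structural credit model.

framework: Merton structural credit model

Key observation: a levered firm with one bullet debt due at 5.8413 years is the canonical structural-credit setup: equity is a call on the firm's assets struck at the face value.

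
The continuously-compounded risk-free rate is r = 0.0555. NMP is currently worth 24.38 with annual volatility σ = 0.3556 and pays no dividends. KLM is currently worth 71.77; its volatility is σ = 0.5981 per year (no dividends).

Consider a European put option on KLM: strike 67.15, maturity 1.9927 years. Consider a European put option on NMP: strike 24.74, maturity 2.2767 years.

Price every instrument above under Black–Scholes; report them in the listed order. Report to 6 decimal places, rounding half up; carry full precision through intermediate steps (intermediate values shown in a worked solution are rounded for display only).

[KLM put K=67.15]
σ√T = 0.5981·√1.9927 = 0.844296
d₁ = (ln(S/K) + (r+σ²/2)T) / (σ√T) = (ln(71.77/67.15) + (0.0555+0.5981²/2)·1.9927) / 0.844296 = (0.066538 + 0.467013) / 0.844296 = 0.631947
d₂ = d₁ − σ√T = 0.631947 − 0.844296 = -0.212349
e^{−rT} = 0.895301
N(−d₁) = 0.263711,  N(−d₂) = 0.584083
price = K·e^{−rT}·N(−d₂) − S·N(−d₁) = 35.114749 − 18.926520 = 16.188229
[NMP put K=24.74]
σ√T = 0.3556·√2.2767 = 0.536556
d₁ = (ln(S/K) + (r+σ²/2)T) / (σ√T) = (ln(24.38/24.74) + (0.0555+0.3556²/2)·2.2767) / 0.536556 = (-0.014658 + 0.270303) / 0.536556 = 0.476455
d₂ = d₁ − σ√T = 0.476455 − 0.536556 = -0.060101
e^{−rT} = 0.881300
N(−d₁) = 0.316875,  N(−d₂) = 0.523962
price = K·e^{−rT}·N(−d₂) − S·N(−d₁) = 11.424142 − 7.725416 = 3.698726

price(KLM put K=67.15) = 16.188229
price(NMP put K=24.74) = 3.698726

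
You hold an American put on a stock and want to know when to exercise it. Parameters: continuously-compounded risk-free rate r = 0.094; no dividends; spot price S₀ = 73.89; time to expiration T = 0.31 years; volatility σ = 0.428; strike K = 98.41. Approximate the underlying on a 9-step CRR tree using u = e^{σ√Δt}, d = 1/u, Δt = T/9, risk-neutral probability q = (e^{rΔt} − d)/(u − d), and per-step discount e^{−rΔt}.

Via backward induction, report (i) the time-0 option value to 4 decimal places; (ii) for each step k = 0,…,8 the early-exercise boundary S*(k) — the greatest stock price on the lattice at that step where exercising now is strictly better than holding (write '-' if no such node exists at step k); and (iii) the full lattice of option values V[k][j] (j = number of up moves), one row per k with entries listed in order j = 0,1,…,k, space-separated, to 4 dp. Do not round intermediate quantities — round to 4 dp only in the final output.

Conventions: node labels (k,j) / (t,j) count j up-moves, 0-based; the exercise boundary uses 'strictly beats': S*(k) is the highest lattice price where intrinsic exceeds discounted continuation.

Δt=0.03444  u=1.08267  d=0.92364  q=0.50054  discount=0.99677
step 9 (expiry): payoffs max(K−S,0) = 62.2600 56.0356 48.7395 40.1872 30.1623 18.4113 4.6369 0.0000 0.0000 0.0000
step 8: (k=8,j=0): S=39.1386, K−S=59.2714, hold=58.9533 ⇒ V=59.2714 exercise | (k=8,j=1): S=45.8776, K−S=52.5324, hold=52.2143 ⇒ V=52.5324 exercise | (k=8,j=2): S=53.7769, K−S=44.6331, hold=44.3150 ⇒ V=44.6331 exercise | (k=8,j=3): S=63.0363, K−S=35.3737, hold=35.0556 ⇒ V=35.3737 exercise | (k=8,j=4): S=73.8900, K−S=24.5200, hold=24.2019 ⇒ V=24.5200 exercise | (k=8,j=5): S=86.6125, K−S=11.7975, hold=11.4794 ⇒ V=11.7975 exercise | (k=8,j=6): S=101.5256, K−S=0.0000, hold=2.3085 ⇒ V=2.3085 continue | (k=8,j=7): S=119.0065, K−S=0.0000, hold=0.0000 ⇒ V=0.0000 continue | (k=8,j=8): S=139.4973, K−S=0.0000, hold=0.0000 ⇒ V=0.0000 continue  boundary S*=86.6125
step 7: (k=7,j=0): S=42.3744, K−S=56.0356, hold=55.7175 ⇒ V=56.0356 exercise | (k=7,j=1): S=49.6705, K−S=48.7395, hold=48.4214 ⇒ V=48.7395 exercise | (k=7,j=2): S=58.2228, K−S=40.1872, hold=39.8691 ⇒ V=40.1872 exercise | (k=7,j=3): S=68.2477, K−S=30.1623, hold=29.8442 ⇒ V=30.1623 exercise | (k=7,j=4): S=79.9987, K−S=18.4113, hold=18.0931 ⇒ V=18.4113 exercise | (k=7,j=5): S=93.7731, K−S=4.6369, hold=7.0250 ⇒ V=7.0250 continue | (k=7,j=6): S=109.9191, K−S=0.0000, hold=1.1492 ⇒ V=1.1492 continue | (k=7,j=7): S=128.8452, K−S=0.0000, hold=0.0000 ⇒ V=0.0000 continue  boundary S*=79.9987
step 6: (k=6,j=0): S=45.8776, K−S=52.5324, hold=52.2143 ⇒ V=52.5324 exercise | (k=6,j=1): S=53.7769, K−S=44.6331, hold=44.3150 ⇒ V=44.6331 exercise | (k=6,j=2): S=63.0363, K−S=35.3737, hold=35.0556 ⇒ V=35.3737 exercise | (k=6,j=3): S=73.8900, K−S=24.5200, hold=24.2019 ⇒ V=24.5200 exercise | (k=6,j=4): S=86.6125, K−S=11.7975, hold=12.6709 ⇒ V=12.6709 continue | (k=6,j=5): S=101.5256, K−S=0.0000, hold=4.0707 ⇒ V=4.0707 continue | (k=6,j=6): S=119.0065, K−S=0.0000, hold=0.5721 ⇒ V=0.5721 continue  boundary S*=73.8900
step 5: (k=5,j=0): S=49.6705, K−S=48.7395, hold=48.4214 ⇒ V=48.7395 exercise | (k=5,j=1): S=58.2228, K−S=40.1872, hold=39.8691 ⇒ V=40.1872 exercise | (k=5,j=2): S=68.2477, K−S=30.1623, hold=29.8442 ⇒ V=30.1623 exercise | (k=5,j=3): S=79.9987, K−S=18.4113, hold=18.5289 ⇒ V=18.5289 continue | (k=5,j=4): S=93.7731, K−S=4.6369, hold=8.3391 ⇒ V=8.3391 continue | (k=5,j=5): S=109.9191, K−S=0.0000, hold=2.3120 ⇒ V=2.3120 continue  boundary S*=68.2477
step 4: (k=4,j=0): S=53.7769, K−S=44.6331, hold=44.3150 ⇒ V=44.6331 exercise | (k=4,j=1): S=63.0363, K−S=35.3737, hold=35.0556 ⇒ V=35.3737 exercise | (k=4,j=2): S=73.8900, K−S=24.5200, hold=24.2606 ⇒ V=24.5200 exercise | (k=4,j=3): S=86.6125, K−S=11.7975, hold=13.3850 ⇒ V=13.3850 continue | (k=4,j=4): S=101.5256, K−S=0.0000, hold=5.3051 ⇒ V=5.3051 continue  boundary S*=73.8900
step 3: (k=3,j=0): S=58.2228, K−S=40.1872, hold=39.8691 ⇒ V=40.1872 exercise | (k=3,j=1): S=68.2477, K−S=30.1623, hold=29.8442 ⇒ V=30.1623 exercise | (k=3,j=2): S=79.9987, K−S=18.4113, hold=18.8852 ⇒ V=18.8852 continue | (k=3,j=3): S=93.7731, K−S=4.6369, hold=9.3105 ⇒ V=9.3105 continue  boundary S*=68.2477
step 2: (k=2,j=0): S=63.0363, K−S=35.3737, hold=35.0556 ⇒ V=35.3737 exercise | (k=2,j=1): S=73.8900, K−S=24.5200, hold=24.4384 ⇒ V=24.5200 exercise | (k=2,j=2): S=86.6125, K−S=11.7975, hold=14.0471 ⇒ V=14.0471 continue  boundary S*=73.8900
step 1: (k=1,j=0): S=68.2477, K−S=30.1623, hold=29.8442 ⇒ V=30.1623 exercise | (k=1,j=1): S=79.9987, K−S=18.4113, hold=19.2155 ⇒ V=19.2155 continue  boundary S*=68.2477
step 0: (k=0,j=0): S=73.8900, K−S=24.5200, hold=24.6032 ⇒ V=24.6032 continue  boundary S*=-

price = 24.6032
boundary = - 68.2477 73.8900 68.2477 73.8900 68.2477 73.8900 79.9987 86.6125
tree:
24.6032
30.1623 19.2155
35.3737 24.5200 14.0471
40.1872 30.1623 18.8852 9.3105
44.6331 35.3737 24.5200 13.3850 5.3051
48.7395 40.1872 30.1623 18.5289 8.3391 2.3120
52.5324 44.6331 35.3737 24.5200 12.6709 4.0707 0.5721
56.0356 48.7395 40.1872 30.1623 18.4113 7.0250 1.1492 0.0000
59.2714 52.5324 44.6331 35.3737 24.5200 11.7975 2.3085 0.0000 0.0000
62.2600 56.0356 48.7395 40.1872 30.1623 18.4113 4.6369 0.0000 0.0000 0.0000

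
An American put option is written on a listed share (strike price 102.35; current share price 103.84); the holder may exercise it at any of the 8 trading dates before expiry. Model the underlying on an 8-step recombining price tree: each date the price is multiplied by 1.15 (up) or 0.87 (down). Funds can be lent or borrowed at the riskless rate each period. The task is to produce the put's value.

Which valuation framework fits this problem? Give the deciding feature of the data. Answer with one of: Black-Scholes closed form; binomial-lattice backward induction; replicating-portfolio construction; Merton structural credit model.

framework: binomial-lattice backward induction

Key observation: the put (strike 102.35 on spot 103.84) is American-style on a 8-step discrete price model, so the early-exercise decision at every node requires stepwise backward valuation — a closed form cannot price the exercise right.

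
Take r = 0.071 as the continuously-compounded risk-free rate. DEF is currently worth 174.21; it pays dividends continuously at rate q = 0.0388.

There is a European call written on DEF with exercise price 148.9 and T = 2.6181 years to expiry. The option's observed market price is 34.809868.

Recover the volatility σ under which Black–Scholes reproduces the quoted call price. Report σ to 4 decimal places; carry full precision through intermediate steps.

sigma = 0.1119

At σ = 0.1119 the Black–Scholes value reproduces the quote:
σ√T = 0.1119·√2.6181 = 0.181060
d₁ = (ln(S/K) + (r−q+σ²/2)T) / (σ√T) = (ln(174.21/148.9) + (0.071−0.0388+0.1119²/2)·2.6181) / 0.181060 = (0.156987 + 0.100694) / 0.181060 = 1.423177
d₂ = d₁ − σ√T = 1.423177 − 0.181060 = 1.242116
e^{−rT} = 0.830369
e^{−qT} = 0.903407
N(d₁) = 0.922658,  N(d₂) = 0.892903
V = S·e^{−qT}·N(d₁) − K·e^{−rT}·N(d₂) = 145.210152 − 110.400284 = 34.809868 (matching the quote); vega is positive throughout, so no other σ reproduces this price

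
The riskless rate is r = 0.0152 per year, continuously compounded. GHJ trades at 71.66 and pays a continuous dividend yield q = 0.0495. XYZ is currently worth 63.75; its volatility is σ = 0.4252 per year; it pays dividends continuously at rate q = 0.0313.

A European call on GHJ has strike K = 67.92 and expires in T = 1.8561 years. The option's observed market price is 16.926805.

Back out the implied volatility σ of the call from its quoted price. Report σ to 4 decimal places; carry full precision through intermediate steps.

sigma = 0.4923

At σ = 0.4923 the Black–Scholes value reproduces the quote:
σ√T = 0.4923·√1.8561 = 0.670703
d₁ = (ln(S/K) + (r−q+σ²/2)T) / (σ√T) = (ln(71.66/67.92) + (0.0152−0.0495+0.4923²/2)·1.8561) / 0.670703 = (0.053602 + 0.161257) / 0.670703 = 0.320349
d₂ = d₁ − σ√T = 0.320349 − 0.670703 = -0.350354
e^{−rT} = 0.972182
e^{−qT} = 0.912217
N(d₁) = 0.625648,  N(d₂) = 0.363037
V = S·e^{−qT}·N(d₁) − K·e^{−rT}·N(d₂) = 40.898314 − 23.971510 = 16.926805 (matching the quote); vega is positive throughout, so no other σ reproduces this price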